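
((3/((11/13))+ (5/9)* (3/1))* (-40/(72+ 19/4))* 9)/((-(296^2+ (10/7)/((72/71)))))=0.00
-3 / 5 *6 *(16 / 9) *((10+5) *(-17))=1632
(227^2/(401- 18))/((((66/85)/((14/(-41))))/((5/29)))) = -153298775/15027771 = -10.20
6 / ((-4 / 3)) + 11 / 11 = -7 / 2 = -3.50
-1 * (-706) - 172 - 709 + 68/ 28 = -1208/ 7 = -172.57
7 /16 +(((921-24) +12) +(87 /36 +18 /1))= 44633 /48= 929.85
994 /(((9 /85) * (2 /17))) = 718165 /9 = 79796.11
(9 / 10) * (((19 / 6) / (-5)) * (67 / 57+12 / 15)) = -563 / 500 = -1.13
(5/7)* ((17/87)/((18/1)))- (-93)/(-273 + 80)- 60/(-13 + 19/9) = 74582833/14809662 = 5.04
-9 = -9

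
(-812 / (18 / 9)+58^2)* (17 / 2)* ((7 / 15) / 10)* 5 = 58667 / 10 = 5866.70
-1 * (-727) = 727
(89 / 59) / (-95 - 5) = -89 / 5900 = -0.02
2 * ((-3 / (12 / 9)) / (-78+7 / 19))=171 / 2950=0.06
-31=-31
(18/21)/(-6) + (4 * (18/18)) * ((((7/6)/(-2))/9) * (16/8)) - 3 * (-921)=522082/189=2762.34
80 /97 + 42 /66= 1.46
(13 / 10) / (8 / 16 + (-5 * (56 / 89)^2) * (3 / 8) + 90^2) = 102973 / 641581805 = 0.00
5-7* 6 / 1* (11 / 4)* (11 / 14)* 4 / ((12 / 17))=-2037 / 4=-509.25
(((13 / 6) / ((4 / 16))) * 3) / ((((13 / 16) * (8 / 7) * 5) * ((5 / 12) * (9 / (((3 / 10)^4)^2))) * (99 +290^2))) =15309 / 13156093750000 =0.00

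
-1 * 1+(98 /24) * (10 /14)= 23 /12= 1.92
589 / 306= 1.92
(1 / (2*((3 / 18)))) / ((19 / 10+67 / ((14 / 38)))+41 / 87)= 18270 / 1121951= 0.02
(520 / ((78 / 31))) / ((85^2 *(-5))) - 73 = -1582399 / 21675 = -73.01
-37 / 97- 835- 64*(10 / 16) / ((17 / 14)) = -1431864 / 1649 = -868.32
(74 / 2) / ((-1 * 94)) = -37 / 94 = -0.39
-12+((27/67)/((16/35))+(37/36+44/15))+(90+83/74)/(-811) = -10523188057/1447537680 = -7.27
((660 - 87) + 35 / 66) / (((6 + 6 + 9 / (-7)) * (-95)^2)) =264971 / 44673750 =0.01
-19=-19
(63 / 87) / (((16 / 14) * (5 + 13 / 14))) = 1029 / 9628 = 0.11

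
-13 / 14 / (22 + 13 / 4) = -26 / 707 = -0.04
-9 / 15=-3 / 5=-0.60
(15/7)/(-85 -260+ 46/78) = -0.01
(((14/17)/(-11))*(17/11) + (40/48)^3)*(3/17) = 12101/148104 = 0.08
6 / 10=0.60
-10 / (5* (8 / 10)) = -5 / 2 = -2.50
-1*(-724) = 724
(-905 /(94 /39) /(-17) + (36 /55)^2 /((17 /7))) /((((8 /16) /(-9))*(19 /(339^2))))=-111310330083327 /45922525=-2423872.16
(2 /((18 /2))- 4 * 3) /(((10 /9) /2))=-106 /5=-21.20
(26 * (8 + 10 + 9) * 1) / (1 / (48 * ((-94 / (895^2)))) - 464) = -243648 / 222661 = -1.09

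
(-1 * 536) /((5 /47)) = -25192 /5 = -5038.40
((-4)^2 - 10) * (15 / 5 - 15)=-72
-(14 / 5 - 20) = 86 / 5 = 17.20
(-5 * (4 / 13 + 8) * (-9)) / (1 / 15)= 72900 / 13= 5607.69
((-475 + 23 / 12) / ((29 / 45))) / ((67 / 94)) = -1029.92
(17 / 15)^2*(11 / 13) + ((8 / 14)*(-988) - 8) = -11701147 / 20475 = -571.48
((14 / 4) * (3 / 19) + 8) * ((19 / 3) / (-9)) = -6.02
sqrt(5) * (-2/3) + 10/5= 2 - 2 * sqrt(5)/3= 0.51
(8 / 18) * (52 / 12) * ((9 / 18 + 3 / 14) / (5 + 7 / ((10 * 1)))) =2600 / 10773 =0.24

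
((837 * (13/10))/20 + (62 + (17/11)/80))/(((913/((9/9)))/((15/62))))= 1536801/49813280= 0.03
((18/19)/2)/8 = 9/152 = 0.06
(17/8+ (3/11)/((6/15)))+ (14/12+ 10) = 3689/264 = 13.97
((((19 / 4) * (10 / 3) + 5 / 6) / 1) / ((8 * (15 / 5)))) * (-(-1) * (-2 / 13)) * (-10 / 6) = 125 / 702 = 0.18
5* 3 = 15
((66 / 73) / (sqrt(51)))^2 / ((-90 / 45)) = -0.01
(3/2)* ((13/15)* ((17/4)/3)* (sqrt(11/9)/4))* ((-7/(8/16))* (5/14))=-221* sqrt(11)/288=-2.55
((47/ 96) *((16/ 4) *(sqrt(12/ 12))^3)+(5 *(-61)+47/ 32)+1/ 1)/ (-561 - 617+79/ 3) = 5771/ 22112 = 0.26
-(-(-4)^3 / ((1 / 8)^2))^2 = -16777216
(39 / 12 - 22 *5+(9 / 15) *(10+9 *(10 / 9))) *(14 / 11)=-2653 / 22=-120.59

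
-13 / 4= -3.25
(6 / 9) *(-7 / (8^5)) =-7 / 49152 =-0.00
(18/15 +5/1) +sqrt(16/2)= 2 * sqrt(2) +31/5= 9.03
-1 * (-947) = 947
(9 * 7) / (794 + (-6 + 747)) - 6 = -9147 / 1535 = -5.96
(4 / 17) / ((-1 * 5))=-4 / 85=-0.05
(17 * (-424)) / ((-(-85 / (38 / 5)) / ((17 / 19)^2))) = -245072 / 475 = -515.94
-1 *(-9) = 9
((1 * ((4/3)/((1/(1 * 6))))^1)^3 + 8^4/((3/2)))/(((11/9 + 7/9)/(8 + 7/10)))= 70528/5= 14105.60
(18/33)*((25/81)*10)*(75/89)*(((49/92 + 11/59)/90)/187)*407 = 30085625/1219565754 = 0.02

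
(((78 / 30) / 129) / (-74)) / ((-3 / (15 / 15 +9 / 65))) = 1 / 9675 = 0.00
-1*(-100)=100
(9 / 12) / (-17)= -3 / 68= -0.04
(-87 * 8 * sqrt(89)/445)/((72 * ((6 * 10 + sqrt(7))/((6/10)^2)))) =-0.00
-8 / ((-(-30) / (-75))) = 20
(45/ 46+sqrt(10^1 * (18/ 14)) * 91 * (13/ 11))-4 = -139/ 46+507 * sqrt(70)/ 11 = 382.60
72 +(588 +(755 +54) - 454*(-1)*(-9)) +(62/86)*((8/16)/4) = -900217/344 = -2616.91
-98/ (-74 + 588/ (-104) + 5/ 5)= 2548/ 2045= 1.25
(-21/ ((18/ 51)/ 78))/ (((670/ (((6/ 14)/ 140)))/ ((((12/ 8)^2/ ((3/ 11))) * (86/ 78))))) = -72369/ 375200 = -0.19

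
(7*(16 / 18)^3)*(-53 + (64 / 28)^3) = -7210496 / 35721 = -201.86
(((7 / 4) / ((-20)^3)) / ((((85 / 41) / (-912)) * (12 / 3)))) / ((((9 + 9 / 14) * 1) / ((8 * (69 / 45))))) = 877933 / 28687500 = 0.03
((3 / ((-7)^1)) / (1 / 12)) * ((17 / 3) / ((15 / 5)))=-68 / 7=-9.71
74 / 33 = 2.24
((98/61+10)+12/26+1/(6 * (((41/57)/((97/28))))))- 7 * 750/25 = -358918661/1820728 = -197.13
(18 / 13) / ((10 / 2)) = 18 / 65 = 0.28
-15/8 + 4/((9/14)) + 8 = 889/72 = 12.35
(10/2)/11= 5/11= 0.45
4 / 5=0.80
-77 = -77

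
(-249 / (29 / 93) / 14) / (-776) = 23157 / 315056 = 0.07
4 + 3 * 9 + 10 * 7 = 101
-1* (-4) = 4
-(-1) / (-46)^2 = 1 / 2116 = 0.00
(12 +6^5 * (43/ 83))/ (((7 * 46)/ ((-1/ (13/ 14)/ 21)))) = -111788/ 173719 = -0.64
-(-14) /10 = 7 /5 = 1.40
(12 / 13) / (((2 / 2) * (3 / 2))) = 8 / 13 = 0.62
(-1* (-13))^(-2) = 1 / 169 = 0.01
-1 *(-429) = 429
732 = 732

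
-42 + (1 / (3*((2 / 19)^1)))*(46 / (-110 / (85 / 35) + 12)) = -78745 / 1698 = -46.38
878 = 878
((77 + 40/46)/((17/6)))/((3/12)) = 42984/391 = 109.93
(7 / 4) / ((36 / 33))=77 / 48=1.60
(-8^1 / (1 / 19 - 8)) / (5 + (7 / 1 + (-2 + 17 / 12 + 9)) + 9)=1824 / 53303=0.03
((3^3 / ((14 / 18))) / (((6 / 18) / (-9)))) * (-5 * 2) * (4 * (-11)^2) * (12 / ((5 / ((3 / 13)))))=228637728 / 91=2512502.51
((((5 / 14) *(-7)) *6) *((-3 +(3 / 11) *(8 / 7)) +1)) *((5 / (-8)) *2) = -4875 / 154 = -31.66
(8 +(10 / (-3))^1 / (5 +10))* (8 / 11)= 560 / 99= 5.66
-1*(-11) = 11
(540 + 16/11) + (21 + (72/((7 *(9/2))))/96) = 259865/462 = 562.48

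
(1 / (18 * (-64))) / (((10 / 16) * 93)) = -1 / 66960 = -0.00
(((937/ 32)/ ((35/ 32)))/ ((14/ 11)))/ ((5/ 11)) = 113377/ 2450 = 46.28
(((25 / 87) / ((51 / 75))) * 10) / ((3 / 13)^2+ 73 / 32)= 270400 / 149379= 1.81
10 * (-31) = -310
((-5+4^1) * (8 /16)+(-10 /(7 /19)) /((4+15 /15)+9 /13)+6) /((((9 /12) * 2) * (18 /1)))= 379 /13986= 0.03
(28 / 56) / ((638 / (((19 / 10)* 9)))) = 171 / 12760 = 0.01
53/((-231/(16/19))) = -848/4389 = -0.19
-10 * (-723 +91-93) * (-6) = -43500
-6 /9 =-0.67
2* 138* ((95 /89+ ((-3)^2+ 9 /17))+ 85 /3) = 16256768 /1513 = 10744.72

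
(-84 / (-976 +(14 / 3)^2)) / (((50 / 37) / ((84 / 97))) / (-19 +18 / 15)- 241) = -26139834 / 71589291037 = -0.00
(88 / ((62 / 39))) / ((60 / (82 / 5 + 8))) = 17446 / 775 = 22.51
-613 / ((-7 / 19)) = 11647 / 7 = 1663.86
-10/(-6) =5/3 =1.67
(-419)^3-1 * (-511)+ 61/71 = -5222727847/71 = -73559547.14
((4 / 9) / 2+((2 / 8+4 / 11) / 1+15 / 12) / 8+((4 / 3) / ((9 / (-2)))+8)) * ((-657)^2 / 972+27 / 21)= 131860171 / 36288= 3633.71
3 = 3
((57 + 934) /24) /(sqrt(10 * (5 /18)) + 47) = 0.85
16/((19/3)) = 48/19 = 2.53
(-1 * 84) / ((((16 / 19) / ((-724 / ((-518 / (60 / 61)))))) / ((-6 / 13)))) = 1857060 / 29341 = 63.29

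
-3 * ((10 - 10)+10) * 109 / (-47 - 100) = 1090 / 49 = 22.24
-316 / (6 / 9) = -474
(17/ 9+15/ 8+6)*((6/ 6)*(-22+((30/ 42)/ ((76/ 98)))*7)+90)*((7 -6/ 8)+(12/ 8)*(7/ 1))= 2337697/ 192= 12175.51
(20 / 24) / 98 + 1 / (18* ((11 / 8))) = 949 / 19404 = 0.05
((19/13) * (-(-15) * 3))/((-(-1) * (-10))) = -171/26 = -6.58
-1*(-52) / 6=8.67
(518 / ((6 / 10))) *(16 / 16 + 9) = 25900 / 3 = 8633.33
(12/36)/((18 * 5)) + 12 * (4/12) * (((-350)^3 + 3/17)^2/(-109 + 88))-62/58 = -5546341467468286967803/15840090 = -350145830450981.46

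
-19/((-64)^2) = -19/4096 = -0.00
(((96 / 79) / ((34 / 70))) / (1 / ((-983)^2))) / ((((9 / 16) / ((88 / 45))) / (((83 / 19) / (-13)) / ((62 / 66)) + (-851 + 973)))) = 283857868013547520 / 277650477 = 1022356853.41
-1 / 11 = -0.09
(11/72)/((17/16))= 22/153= 0.14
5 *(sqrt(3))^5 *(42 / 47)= 1890 *sqrt(3) / 47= 69.65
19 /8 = 2.38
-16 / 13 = -1.23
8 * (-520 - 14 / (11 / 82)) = -54944 / 11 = -4994.91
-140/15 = -28/3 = -9.33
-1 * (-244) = 244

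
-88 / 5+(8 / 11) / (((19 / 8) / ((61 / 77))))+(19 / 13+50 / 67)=-1061760149 / 70085015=-15.15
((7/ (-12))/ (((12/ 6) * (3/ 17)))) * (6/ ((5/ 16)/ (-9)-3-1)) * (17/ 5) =3468/ 415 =8.36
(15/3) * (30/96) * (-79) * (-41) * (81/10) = 1311795/32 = 40993.59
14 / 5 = 2.80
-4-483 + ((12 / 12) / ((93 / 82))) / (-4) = -90623 / 186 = -487.22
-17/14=-1.21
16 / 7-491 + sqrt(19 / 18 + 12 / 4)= -3421 / 7 + sqrt(146) / 6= -486.70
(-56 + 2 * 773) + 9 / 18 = 2981 / 2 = 1490.50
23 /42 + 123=5189 /42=123.55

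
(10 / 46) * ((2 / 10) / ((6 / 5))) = 5 / 138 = 0.04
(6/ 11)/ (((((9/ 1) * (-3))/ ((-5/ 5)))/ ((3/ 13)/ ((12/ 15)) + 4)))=223/ 2574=0.09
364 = 364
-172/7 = -24.57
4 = 4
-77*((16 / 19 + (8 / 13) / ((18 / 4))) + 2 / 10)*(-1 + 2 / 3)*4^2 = 16142896 / 33345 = 484.12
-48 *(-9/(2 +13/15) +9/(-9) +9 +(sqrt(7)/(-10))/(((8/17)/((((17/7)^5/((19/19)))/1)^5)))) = -10032/43 +294301998029768521325918069543907 *sqrt(7)/6705343098319824504035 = 116123796225.57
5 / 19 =0.26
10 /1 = 10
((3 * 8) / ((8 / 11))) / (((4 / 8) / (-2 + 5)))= 198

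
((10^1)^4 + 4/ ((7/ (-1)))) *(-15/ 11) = -1049940/ 77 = -13635.58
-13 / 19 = -0.68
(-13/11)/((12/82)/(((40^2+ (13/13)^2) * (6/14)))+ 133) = -65641/7387149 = -0.01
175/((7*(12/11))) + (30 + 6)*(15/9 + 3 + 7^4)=1039523/12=86626.92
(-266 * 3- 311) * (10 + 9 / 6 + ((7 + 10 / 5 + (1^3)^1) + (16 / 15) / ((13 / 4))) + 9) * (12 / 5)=-26667014 / 325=-82052.35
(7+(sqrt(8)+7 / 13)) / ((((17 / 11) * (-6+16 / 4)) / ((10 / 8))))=-2695 / 884-55 * sqrt(2) / 68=-4.19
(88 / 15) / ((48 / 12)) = 22 / 15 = 1.47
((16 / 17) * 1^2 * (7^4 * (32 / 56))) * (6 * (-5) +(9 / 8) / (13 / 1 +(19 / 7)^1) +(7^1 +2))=-25268124 / 935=-27024.73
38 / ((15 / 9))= 114 / 5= 22.80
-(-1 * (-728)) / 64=-91 / 8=-11.38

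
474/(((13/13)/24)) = 11376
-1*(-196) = 196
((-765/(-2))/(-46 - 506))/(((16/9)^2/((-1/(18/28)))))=16065/47104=0.34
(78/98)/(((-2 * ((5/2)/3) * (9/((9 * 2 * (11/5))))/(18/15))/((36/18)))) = -30888/6125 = -5.04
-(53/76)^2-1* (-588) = 3393479/5776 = 587.51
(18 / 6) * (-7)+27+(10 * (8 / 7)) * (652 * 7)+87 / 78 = 1356345 / 26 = 52167.12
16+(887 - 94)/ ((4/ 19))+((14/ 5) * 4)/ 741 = 56060579/ 14820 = 3782.77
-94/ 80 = -47/ 40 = -1.18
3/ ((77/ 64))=192/ 77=2.49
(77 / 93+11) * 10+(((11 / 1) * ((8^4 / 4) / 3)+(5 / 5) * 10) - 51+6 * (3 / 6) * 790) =6201.95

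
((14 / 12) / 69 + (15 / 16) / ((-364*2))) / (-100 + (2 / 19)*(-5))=-715597 / 4605269760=-0.00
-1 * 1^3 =-1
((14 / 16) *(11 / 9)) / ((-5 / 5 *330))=-0.00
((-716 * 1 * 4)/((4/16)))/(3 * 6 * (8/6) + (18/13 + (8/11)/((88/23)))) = -18020288/40229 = -447.94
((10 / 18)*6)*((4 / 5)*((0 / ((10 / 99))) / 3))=0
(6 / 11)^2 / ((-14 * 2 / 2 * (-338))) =9 / 143143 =0.00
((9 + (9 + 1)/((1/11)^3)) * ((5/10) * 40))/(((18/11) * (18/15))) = 3662725/27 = 135656.48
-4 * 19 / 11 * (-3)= 228 / 11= 20.73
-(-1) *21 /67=21 /67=0.31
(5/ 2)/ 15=1/ 6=0.17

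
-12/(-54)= 2/9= 0.22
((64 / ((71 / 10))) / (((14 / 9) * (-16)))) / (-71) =180 / 35287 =0.01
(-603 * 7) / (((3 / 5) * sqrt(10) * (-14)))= 201 * sqrt(10) / 4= 158.90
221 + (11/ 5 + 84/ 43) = 225.15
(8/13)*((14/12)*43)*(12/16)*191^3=2097329171/13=161333013.15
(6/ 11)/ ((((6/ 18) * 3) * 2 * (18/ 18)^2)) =3/ 11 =0.27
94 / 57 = 1.65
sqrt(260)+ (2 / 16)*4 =16.62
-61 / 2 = -30.50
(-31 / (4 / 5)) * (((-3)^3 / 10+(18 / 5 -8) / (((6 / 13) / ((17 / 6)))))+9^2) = -17887 / 9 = -1987.44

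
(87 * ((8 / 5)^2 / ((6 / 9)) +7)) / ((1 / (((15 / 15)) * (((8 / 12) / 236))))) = 7859 / 2950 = 2.66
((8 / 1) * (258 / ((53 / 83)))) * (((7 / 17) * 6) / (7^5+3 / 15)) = 2997960 / 6309703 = 0.48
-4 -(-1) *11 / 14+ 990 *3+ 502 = 48563 / 14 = 3468.79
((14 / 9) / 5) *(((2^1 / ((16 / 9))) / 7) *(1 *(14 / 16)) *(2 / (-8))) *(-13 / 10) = 91 / 6400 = 0.01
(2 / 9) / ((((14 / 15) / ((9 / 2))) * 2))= 15 / 28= 0.54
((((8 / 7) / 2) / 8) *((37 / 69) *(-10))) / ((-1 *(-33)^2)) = 185 / 525987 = 0.00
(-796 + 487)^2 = 95481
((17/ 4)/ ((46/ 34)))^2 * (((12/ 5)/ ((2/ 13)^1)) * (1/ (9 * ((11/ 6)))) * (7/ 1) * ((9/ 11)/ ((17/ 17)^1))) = 68403699/ 1280180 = 53.43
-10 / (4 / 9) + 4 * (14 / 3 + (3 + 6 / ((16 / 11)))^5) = 1804981963 / 24576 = 73444.90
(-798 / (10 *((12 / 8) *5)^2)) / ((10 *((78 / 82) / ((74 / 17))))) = -807044 / 1243125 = -0.65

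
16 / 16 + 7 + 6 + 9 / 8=121 / 8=15.12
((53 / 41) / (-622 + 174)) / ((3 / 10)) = -265 / 27552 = -0.01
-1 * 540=-540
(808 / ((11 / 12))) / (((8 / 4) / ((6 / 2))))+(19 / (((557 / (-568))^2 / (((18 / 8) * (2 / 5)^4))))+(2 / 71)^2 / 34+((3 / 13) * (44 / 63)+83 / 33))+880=36693984021081669377 / 16633747475970625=2206.00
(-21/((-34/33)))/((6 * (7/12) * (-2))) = -99/34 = -2.91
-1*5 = -5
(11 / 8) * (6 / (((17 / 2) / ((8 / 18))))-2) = -473 / 204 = -2.32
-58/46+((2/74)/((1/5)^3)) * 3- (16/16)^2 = 6701/851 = 7.87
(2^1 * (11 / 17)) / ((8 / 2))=11 / 34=0.32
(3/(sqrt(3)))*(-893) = -893*sqrt(3) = -1546.72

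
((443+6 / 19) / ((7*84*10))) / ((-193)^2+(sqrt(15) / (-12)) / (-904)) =512800305595264 / 253353564965682239765 - 3807196*sqrt(15) / 760060694897046719295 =0.00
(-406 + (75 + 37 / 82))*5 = -135525 / 82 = -1652.74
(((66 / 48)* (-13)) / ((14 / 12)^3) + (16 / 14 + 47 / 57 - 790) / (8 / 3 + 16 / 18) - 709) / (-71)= 196425659 / 14806624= 13.27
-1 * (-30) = 30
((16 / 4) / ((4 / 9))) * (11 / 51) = 33 / 17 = 1.94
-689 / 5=-137.80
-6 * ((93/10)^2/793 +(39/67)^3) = -1.84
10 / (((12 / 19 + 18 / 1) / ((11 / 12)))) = 1045 / 2124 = 0.49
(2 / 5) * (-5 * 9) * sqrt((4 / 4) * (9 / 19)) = -54 * sqrt(19) / 19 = -12.39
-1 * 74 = -74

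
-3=-3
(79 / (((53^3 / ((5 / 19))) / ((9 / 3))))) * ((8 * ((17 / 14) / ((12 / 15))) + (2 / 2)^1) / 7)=109020 / 138604487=0.00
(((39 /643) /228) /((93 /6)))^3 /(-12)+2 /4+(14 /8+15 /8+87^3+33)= 3434252933898305038523519 /5214948647052151968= 658540.12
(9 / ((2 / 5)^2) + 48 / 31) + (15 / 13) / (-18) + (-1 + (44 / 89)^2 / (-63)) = 56.73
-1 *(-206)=206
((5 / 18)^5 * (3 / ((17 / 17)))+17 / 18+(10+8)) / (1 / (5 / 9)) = 59676985 / 5668704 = 10.53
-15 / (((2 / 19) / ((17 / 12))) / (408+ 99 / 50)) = -6621177 / 80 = -82764.71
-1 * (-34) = 34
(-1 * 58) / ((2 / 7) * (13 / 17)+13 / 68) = -27608 / 195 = -141.58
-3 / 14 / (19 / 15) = -45 / 266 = -0.17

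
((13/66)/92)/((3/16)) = 26/2277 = 0.01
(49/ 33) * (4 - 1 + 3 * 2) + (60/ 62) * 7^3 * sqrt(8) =147/ 11 + 20580 * sqrt(2)/ 31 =952.22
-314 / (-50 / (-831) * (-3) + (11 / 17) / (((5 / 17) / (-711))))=434890 / 2166667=0.20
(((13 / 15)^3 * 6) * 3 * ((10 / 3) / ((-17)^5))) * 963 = -940316 / 35496425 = -0.03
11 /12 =0.92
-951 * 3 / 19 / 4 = -37.54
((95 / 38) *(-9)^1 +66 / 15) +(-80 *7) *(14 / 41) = -85821 / 410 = -209.32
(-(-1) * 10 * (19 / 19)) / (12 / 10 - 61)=-50 / 299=-0.17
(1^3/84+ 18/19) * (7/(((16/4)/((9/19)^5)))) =0.04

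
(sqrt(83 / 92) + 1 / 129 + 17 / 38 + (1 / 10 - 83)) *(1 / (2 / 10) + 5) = -2020724 / 2451 + 5 *sqrt(1909) / 23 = -814.95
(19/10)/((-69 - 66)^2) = 19/182250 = 0.00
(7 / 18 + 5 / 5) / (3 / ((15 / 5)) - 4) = -25 / 54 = -0.46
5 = 5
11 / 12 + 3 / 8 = 31 / 24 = 1.29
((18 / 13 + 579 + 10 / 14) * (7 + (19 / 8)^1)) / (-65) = -99150 / 1183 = -83.81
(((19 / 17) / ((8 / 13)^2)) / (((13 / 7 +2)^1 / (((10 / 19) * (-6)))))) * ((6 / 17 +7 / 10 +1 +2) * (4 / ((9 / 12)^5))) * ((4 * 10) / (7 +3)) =-660.28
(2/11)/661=0.00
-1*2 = -2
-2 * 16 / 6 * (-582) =3104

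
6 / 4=3 / 2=1.50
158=158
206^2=42436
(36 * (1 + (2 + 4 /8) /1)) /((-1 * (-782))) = 0.16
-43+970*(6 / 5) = 1121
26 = 26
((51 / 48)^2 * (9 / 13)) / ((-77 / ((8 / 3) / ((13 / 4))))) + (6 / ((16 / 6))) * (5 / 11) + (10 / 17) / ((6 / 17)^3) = 40458851 / 2810808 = 14.39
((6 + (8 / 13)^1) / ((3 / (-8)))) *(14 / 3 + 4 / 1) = -1376 / 9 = -152.89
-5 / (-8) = 5 / 8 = 0.62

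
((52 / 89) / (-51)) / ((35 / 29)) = -1508 / 158865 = -0.01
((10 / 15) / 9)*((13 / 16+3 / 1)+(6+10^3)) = 74.80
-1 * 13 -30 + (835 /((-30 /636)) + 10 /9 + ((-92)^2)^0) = -159686 /9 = -17742.89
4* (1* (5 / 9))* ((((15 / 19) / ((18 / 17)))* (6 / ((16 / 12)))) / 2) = 425 / 114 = 3.73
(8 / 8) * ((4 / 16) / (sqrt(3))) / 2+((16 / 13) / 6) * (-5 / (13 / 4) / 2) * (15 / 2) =-200 / 169+sqrt(3) / 24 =-1.11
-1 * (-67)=67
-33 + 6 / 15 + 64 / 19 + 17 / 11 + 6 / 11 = -27.14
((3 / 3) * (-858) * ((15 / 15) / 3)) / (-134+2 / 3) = 429 / 200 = 2.14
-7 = -7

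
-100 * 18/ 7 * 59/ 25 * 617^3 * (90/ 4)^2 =-505132179762150/ 7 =-72161739966021.43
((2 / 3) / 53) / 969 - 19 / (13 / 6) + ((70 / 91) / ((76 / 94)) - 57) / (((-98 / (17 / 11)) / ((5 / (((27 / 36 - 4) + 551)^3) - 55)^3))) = -184732445528201356990500227054262589618402022 / 1256129505333984814205641946677327194567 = -147064.81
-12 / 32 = -3 / 8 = -0.38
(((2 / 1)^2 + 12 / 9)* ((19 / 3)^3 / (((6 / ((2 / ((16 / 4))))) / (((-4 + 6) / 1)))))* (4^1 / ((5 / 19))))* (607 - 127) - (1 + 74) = 133442629 / 81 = 1647439.86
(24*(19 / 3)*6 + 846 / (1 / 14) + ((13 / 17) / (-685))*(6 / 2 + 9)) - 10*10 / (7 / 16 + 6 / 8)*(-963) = 20764941816 / 221255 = 93850.72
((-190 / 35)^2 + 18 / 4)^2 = 11082241 / 9604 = 1153.92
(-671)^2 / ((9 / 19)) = 8554579 / 9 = 950508.78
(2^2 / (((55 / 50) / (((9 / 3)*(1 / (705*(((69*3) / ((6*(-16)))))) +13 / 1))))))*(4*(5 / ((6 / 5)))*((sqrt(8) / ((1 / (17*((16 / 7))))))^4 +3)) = 88608456938181684400 / 256952619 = 344843564089.85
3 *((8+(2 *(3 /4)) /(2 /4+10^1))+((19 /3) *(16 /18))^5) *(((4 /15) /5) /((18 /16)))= 18200818301536 /22599528525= 805.36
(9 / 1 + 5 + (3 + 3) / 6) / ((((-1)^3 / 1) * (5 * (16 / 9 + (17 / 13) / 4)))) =-1404 / 985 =-1.43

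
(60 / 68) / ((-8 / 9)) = -135 / 136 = -0.99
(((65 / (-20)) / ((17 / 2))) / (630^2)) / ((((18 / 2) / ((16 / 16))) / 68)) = -13 / 1786050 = -0.00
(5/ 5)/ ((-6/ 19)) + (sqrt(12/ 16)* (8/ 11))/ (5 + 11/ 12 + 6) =-19/ 6 + 48* sqrt(3)/ 1573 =-3.11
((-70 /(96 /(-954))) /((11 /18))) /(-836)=-1.36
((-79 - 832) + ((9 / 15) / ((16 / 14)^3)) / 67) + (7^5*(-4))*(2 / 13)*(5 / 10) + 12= -6070.38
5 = 5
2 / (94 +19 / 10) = 20 / 959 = 0.02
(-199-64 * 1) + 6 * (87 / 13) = -2897 / 13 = -222.85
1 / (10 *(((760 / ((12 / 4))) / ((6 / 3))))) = 3 / 3800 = 0.00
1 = 1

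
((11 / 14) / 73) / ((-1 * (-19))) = 11 / 19418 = 0.00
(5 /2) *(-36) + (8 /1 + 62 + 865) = 845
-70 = -70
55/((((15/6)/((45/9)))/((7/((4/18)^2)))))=31185/2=15592.50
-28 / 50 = -14 / 25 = -0.56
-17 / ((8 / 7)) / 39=-119 / 312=-0.38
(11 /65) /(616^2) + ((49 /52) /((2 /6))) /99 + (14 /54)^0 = 6918803 /6726720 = 1.03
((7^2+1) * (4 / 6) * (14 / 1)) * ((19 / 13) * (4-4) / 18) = 0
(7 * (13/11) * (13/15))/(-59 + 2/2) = -1183/9570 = -0.12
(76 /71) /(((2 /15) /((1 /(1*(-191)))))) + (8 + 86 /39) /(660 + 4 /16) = -37120318 /1396769439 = -0.03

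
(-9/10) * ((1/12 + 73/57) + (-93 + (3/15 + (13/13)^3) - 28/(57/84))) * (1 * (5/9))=150137/2280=65.85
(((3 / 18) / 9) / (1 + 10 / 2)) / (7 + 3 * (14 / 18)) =1 / 3024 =0.00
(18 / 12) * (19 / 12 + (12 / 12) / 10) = 101 / 40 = 2.52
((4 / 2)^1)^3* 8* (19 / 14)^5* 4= 19808792 / 16807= 1178.60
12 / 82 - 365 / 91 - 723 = -2711932 / 3731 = -726.86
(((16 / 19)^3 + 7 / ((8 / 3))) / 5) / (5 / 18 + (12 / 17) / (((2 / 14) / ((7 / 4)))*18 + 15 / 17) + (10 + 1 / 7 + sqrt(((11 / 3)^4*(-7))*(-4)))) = -427732611997047 / 306220579322509564 + 1340999212672581*sqrt(7) / 382775724153136955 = 0.01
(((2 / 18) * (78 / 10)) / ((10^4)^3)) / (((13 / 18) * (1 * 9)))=1 / 7500000000000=0.00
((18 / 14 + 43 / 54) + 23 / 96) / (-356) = -14041 / 2153088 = -0.01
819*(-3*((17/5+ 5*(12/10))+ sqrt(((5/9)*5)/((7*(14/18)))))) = -124254/5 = -24850.80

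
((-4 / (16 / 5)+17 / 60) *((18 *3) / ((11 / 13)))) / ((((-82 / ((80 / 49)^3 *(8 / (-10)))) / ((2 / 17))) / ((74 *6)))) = -136.82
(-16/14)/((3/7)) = -8/3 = -2.67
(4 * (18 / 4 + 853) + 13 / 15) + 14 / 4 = 103031 / 30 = 3434.37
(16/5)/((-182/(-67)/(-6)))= -3216/455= -7.07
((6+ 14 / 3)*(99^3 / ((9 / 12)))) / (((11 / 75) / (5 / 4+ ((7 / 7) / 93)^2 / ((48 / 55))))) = 113037111000 / 961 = 117624465.14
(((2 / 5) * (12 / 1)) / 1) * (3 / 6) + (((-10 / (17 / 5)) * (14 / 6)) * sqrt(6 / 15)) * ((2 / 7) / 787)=12 / 5 - 20 * sqrt(10) / 40137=2.40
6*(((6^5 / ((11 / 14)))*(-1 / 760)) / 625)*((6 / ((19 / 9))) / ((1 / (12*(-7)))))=370355328 / 12409375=29.84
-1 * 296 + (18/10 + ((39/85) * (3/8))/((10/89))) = -1990147/6800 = -292.67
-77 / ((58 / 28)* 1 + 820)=-1078 / 11509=-0.09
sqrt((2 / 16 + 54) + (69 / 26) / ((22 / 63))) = sqrt(20195318) / 572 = 7.86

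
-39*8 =-312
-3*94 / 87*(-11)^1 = 1034 / 29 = 35.66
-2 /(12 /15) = -5 /2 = -2.50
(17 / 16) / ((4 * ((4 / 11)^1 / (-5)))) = -935 / 256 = -3.65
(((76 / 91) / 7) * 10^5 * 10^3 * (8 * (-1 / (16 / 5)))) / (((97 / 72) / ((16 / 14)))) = -10944000000000 / 432523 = -25302700.67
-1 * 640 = -640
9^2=81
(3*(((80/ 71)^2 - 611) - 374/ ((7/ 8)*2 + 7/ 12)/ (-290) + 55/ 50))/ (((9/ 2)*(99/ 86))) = -107028702370/ 303926931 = -352.15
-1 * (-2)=2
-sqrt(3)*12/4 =-3*sqrt(3) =-5.20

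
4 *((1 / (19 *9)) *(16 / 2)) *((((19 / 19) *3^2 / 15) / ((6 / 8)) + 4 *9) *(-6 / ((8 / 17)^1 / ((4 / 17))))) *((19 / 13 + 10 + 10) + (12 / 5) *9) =-5493504 / 6175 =-889.64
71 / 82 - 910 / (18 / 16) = -596321 / 738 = -808.02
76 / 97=0.78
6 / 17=0.35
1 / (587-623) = -1 / 36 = -0.03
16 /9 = 1.78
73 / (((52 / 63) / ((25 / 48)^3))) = 7984375 / 638976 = 12.50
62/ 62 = 1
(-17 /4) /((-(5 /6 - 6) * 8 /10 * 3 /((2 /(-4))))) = 85 /496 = 0.17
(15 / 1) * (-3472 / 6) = -8680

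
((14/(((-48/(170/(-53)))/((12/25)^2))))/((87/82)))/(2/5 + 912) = 19516/87647425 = 0.00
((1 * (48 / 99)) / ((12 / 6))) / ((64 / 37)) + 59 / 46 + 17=111863 / 6072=18.42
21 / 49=3 / 7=0.43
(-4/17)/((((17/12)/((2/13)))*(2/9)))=-432/3757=-0.11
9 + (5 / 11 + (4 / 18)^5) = 9.46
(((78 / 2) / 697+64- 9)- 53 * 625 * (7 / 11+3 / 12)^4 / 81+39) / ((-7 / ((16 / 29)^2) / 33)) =177302575137 / 780201587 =227.25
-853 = -853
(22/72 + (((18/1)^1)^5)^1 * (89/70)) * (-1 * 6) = -3027088321/210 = -14414706.29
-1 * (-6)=6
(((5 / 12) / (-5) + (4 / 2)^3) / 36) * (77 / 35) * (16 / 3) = 209 / 81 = 2.58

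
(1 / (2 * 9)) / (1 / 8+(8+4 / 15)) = 20 / 3021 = 0.01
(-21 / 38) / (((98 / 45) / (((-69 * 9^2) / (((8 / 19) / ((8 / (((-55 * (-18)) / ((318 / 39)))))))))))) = 221.94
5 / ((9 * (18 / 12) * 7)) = 10 / 189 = 0.05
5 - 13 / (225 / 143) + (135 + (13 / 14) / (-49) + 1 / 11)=223793161 / 1697850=131.81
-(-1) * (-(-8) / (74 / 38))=152 / 37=4.11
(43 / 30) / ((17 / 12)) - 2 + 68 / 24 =941 / 510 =1.85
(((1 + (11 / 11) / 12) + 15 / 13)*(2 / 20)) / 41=349 / 63960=0.01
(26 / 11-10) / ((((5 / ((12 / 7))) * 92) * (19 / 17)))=-612 / 24035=-0.03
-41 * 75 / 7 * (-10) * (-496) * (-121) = 1845492000 / 7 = 263641714.29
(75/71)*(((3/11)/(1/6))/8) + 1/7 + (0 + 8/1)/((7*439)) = 3470703/9600052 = 0.36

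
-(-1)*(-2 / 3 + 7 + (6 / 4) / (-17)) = 637 / 102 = 6.25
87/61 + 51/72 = 3125/1464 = 2.13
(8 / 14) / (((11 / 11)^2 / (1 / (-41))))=-4 / 287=-0.01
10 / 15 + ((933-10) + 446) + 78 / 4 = 1389.17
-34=-34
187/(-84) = -2.23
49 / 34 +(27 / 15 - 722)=-122189 / 170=-718.76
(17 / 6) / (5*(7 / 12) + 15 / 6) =34 / 65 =0.52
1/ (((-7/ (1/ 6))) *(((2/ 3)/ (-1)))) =1/ 28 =0.04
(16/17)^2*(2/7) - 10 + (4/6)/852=-25197581/2585394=-9.75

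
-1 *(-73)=73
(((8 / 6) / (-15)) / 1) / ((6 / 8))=-16 / 135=-0.12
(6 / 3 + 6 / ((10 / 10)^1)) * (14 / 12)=28 / 3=9.33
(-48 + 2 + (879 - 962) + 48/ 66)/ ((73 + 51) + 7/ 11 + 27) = -1411/ 1668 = -0.85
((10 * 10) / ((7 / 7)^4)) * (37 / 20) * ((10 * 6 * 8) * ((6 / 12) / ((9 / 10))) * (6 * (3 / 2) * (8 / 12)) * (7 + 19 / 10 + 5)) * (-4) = -16457600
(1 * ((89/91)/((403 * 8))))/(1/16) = 178/36673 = 0.00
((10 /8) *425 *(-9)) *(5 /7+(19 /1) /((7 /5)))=-478125 /7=-68303.57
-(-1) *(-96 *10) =-960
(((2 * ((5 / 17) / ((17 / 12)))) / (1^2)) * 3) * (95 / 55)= 6840 / 3179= 2.15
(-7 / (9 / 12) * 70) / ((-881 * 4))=0.19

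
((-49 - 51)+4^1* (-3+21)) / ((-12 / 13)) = 91 / 3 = 30.33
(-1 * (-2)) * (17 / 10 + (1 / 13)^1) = 231 / 65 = 3.55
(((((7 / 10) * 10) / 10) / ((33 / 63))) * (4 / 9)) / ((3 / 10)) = 196 / 99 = 1.98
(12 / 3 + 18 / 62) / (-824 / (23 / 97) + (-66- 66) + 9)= -3059 / 2565467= -0.00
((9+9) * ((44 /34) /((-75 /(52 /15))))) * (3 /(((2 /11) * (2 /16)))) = -302016 /2125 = -142.13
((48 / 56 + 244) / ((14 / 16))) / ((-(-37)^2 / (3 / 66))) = -6856 / 737891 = -0.01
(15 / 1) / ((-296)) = -15 / 296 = -0.05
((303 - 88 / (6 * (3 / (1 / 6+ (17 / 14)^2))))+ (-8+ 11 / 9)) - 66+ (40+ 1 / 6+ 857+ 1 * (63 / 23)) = 68289041 / 60858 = 1122.10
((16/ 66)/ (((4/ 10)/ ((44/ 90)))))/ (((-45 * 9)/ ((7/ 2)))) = -28/ 10935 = -0.00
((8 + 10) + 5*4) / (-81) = -0.47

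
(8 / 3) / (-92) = -2 / 69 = -0.03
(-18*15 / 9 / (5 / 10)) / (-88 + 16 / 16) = 20 / 29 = 0.69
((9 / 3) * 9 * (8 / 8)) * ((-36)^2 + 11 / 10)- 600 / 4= 348717 / 10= 34871.70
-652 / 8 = -163 / 2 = -81.50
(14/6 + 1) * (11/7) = 110/21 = 5.24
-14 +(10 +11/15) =-3.27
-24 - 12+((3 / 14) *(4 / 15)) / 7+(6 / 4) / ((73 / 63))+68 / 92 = -27937739 / 822710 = -33.96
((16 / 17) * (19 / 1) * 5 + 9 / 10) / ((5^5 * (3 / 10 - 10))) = -15353 / 5153125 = -0.00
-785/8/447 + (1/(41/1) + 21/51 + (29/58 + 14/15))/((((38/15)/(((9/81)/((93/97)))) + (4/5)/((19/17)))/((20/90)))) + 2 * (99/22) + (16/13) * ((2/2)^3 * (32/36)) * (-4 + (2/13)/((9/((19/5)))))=26581316231709997/5915004580447560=4.49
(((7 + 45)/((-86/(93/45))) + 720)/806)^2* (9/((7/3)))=161189547627/52551492175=3.07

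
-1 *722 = -722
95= 95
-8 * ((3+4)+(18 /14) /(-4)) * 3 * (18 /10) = -288.51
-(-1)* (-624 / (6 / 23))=-2392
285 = 285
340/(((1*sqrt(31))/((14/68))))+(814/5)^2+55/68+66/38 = 70*sqrt(31)/31+856156257/32300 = 26518.96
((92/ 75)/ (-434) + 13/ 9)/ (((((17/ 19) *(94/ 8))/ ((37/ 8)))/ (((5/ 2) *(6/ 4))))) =2.38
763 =763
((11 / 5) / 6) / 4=11 / 120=0.09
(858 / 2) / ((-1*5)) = -429 / 5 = -85.80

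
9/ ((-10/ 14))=-63/ 5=-12.60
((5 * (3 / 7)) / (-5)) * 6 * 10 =-180 / 7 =-25.71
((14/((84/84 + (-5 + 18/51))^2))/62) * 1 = 2023/119164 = 0.02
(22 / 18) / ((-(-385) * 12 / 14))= 1 / 270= 0.00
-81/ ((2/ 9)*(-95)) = 729/ 190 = 3.84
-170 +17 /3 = -493 /3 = -164.33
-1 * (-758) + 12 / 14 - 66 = 4850 / 7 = 692.86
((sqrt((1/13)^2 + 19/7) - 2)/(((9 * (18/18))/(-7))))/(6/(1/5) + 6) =7/162 - sqrt(22526)/4212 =0.01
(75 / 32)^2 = 5625 / 1024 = 5.49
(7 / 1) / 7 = 1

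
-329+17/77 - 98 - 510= -72132/77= -936.78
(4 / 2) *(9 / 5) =18 / 5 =3.60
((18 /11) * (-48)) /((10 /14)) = -6048 /55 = -109.96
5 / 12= 0.42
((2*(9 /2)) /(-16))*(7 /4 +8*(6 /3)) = -639 /64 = -9.98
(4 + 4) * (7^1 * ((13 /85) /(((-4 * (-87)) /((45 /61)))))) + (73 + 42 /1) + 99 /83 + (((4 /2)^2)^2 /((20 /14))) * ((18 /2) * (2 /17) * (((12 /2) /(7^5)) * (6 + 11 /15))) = 17415682437026 /149825941475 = 116.24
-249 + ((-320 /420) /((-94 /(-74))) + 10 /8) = -980485 /3948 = -248.35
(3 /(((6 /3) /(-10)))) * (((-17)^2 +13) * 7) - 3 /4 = -126843 /4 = -31710.75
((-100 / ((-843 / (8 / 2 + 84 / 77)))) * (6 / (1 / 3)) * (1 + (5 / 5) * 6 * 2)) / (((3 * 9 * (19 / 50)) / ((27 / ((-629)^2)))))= 21840000 / 23235600289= 0.00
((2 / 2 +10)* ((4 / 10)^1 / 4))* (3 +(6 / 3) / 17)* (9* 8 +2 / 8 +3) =175483 / 680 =258.06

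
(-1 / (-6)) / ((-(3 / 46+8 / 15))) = -115 / 413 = -0.28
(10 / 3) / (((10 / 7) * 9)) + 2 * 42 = 2275 / 27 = 84.26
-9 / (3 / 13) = -39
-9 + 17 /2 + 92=183 /2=91.50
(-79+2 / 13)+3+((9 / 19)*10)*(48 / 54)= -17694 / 247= -71.64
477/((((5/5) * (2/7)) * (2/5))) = 16695/4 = 4173.75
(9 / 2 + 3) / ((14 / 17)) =255 / 28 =9.11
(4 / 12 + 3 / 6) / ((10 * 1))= 1 / 12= 0.08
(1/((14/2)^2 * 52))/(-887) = -1/2260076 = -0.00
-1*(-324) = 324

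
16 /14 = 1.14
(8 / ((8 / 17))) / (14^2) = 17 / 196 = 0.09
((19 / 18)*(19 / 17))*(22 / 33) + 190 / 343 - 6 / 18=158554 / 157437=1.01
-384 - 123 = -507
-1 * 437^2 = -190969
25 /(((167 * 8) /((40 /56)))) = 125 /9352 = 0.01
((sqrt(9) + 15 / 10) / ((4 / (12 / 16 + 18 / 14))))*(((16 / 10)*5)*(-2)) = -513 / 14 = -36.64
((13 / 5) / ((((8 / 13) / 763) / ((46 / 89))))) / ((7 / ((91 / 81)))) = 267.41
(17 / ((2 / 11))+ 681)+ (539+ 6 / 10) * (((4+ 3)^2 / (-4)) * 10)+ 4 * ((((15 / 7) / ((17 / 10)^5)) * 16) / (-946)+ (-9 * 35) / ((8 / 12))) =-631989327064191 / 9402293054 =-67216.51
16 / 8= 2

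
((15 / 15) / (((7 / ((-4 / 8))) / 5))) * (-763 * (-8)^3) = -139520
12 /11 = 1.09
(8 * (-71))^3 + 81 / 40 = -7330017199 / 40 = -183250429.98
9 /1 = 9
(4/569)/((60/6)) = 2/2845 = 0.00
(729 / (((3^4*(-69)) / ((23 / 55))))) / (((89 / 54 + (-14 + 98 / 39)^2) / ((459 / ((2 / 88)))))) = -50266008 / 6096325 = -8.25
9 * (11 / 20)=99 / 20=4.95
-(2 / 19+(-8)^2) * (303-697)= 479892 / 19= 25257.47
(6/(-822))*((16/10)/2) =-0.01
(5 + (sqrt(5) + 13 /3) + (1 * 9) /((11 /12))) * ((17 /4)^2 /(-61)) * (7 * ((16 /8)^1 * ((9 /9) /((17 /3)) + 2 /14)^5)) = -6259578272 /23745575469 - 9904396 * sqrt(5) /719562893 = -0.29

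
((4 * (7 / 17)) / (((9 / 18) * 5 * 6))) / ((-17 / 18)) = -168 / 1445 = -0.12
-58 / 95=-0.61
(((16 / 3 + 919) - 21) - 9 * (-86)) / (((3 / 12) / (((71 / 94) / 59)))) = 714544 / 8319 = 85.89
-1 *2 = -2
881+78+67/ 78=74869/ 78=959.86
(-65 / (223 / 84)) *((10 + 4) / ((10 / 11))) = -84084 / 223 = -377.06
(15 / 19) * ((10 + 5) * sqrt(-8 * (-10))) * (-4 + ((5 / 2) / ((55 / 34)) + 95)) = 916200 * sqrt(5) / 209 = 9802.32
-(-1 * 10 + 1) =9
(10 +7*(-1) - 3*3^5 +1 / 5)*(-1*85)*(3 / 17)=10887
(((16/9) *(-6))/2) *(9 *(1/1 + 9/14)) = -552/7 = -78.86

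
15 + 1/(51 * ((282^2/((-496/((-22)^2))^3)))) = 26943608767709/1796240616291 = 15.00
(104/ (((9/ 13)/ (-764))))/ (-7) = 1032928/ 63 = 16395.68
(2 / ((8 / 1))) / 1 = 1 / 4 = 0.25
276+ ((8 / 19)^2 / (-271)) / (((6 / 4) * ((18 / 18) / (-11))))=276.00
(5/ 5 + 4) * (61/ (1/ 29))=8845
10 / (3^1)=10 / 3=3.33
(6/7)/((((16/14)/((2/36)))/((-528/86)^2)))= 2904/1849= 1.57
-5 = -5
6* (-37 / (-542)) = 0.41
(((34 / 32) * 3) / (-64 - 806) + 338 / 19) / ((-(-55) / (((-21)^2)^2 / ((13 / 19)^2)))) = 5793966866583 / 43128800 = 134341.02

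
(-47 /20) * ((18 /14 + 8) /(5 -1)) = -611 /112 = -5.46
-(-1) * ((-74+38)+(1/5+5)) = -154/5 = -30.80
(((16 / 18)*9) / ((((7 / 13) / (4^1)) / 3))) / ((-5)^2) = 7.13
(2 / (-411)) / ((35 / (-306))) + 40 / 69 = 0.62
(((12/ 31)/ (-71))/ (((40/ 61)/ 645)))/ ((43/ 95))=-52155/ 4402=-11.85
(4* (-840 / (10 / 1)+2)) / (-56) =41 / 7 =5.86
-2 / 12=-1 / 6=-0.17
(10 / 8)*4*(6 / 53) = 0.57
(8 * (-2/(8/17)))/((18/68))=-1156/9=-128.44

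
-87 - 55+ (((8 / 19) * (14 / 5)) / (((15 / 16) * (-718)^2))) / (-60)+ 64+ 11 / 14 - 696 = -29821049635943 / 38567639250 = -773.21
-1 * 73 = -73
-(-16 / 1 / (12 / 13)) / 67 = 52 / 201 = 0.26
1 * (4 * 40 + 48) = 208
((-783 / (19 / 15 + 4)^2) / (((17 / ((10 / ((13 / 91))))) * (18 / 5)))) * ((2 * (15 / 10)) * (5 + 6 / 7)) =-60193125 / 106097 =-567.34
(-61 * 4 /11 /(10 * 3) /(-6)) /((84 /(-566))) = -17263 /20790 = -0.83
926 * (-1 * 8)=-7408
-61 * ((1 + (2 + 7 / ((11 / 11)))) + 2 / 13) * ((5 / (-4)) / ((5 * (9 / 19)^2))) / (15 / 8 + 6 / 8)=1937848 / 7371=262.90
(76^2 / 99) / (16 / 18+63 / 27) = 5776 / 319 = 18.11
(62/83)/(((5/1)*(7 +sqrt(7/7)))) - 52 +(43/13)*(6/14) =-7638159/151060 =-50.56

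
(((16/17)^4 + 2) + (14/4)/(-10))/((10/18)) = 4.38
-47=-47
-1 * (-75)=75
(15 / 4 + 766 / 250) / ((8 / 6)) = 10221 / 2000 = 5.11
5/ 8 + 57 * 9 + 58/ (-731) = 3003215/ 5848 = 513.55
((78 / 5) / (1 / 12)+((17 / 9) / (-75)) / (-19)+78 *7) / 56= 9403307 / 718200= 13.09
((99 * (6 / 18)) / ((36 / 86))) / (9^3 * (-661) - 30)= -43 / 262854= -0.00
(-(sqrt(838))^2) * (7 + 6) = -10894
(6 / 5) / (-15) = -2 / 25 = -0.08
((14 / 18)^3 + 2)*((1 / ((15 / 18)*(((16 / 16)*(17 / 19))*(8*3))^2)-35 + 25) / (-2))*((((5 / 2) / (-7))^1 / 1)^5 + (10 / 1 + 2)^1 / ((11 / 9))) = 144992854193023063 / 1196546188400640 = 121.18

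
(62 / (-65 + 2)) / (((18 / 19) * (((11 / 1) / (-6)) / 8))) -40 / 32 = 3.28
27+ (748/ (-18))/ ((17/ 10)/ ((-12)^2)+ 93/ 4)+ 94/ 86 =26.31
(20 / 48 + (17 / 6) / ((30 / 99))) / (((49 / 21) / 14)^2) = 1758 / 5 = 351.60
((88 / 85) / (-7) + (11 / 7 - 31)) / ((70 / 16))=-20112 / 2975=-6.76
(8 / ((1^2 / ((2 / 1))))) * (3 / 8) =6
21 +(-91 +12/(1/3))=-34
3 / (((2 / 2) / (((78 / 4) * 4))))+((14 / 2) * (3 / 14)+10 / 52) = 235.69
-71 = -71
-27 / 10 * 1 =-27 / 10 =-2.70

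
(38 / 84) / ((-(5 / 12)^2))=-456 / 175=-2.61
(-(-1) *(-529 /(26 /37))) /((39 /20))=-195730 /507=-386.06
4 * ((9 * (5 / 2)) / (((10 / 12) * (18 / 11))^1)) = 66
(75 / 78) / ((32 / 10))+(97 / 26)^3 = 3671817 / 70304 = 52.23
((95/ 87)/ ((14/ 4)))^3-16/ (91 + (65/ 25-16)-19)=-16059635320/ 66178892997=-0.24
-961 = -961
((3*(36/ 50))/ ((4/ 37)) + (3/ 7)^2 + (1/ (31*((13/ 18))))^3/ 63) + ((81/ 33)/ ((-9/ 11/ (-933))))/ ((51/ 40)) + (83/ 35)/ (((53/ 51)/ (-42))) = 306240948290933547/ 144479428061150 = 2119.62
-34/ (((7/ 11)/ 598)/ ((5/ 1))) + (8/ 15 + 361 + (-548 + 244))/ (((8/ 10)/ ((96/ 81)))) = -90530732/ 567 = -159666.19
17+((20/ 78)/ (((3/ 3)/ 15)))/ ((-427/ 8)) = 93967/ 5551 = 16.93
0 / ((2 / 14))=0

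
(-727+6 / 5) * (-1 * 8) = 29032 / 5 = 5806.40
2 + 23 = 25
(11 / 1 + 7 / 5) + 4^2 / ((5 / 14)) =286 / 5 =57.20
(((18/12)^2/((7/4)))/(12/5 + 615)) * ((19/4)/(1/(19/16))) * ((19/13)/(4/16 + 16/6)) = 0.01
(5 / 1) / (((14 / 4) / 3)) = 30 / 7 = 4.29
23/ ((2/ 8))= 92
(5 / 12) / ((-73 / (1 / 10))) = -1 / 1752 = -0.00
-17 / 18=-0.94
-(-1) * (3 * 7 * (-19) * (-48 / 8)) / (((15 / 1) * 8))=399 / 20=19.95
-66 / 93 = -22 / 31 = -0.71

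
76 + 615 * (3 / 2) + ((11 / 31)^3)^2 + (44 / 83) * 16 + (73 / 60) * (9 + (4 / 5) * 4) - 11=22338111498478769 / 22098841656900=1010.83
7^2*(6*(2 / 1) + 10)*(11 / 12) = 5929 / 6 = 988.17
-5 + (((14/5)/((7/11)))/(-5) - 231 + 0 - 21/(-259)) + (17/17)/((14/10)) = -1528648/6475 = -236.08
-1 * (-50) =50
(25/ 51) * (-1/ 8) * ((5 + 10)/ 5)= -25/ 136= -0.18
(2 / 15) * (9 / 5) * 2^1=0.48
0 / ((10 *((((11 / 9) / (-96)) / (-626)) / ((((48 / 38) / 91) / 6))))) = 0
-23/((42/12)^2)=-92/49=-1.88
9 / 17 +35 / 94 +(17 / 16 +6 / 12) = 2.46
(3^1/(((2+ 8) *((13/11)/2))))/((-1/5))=-33/13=-2.54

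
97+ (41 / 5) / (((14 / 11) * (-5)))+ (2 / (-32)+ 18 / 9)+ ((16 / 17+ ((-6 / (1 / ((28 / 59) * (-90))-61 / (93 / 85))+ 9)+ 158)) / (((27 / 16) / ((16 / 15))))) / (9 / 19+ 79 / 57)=45934725346387411 / 296795267672400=154.77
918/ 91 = 10.09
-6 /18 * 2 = -2 /3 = -0.67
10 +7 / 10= 107 / 10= 10.70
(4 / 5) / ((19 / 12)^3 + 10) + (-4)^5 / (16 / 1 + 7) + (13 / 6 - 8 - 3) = -887723429 / 16655910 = -53.30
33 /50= 0.66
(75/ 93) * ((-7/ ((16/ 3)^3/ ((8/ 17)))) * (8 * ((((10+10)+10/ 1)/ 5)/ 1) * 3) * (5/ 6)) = -70875/ 33728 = -2.10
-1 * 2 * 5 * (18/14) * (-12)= 1080/7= 154.29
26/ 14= 13/ 7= 1.86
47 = 47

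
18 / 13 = 1.38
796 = 796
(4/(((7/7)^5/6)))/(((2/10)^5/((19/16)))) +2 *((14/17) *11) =3028741/34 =89080.62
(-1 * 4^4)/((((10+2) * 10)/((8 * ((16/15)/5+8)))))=-157696/1125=-140.17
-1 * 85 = -85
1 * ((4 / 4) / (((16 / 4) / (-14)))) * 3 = -21 / 2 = -10.50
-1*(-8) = 8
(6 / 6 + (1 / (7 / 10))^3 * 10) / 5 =10343 / 1715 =6.03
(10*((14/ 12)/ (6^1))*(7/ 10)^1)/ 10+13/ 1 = 4729/ 360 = 13.14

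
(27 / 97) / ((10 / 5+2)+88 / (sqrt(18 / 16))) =-243 / 1498844+891* sqrt(2) / 374711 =0.00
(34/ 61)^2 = 1156/ 3721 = 0.31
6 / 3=2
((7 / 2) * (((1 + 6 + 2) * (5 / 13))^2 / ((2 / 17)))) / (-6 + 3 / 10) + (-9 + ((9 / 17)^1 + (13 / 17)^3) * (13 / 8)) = -4414148941 / 63102572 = -69.95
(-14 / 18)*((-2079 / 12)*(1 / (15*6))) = 539 / 360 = 1.50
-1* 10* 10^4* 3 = -300000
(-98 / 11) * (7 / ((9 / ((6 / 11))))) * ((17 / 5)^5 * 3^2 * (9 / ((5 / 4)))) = -111279.99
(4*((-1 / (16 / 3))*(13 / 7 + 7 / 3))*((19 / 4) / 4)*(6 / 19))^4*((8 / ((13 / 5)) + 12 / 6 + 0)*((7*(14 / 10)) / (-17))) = -39135393 / 6930560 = -5.65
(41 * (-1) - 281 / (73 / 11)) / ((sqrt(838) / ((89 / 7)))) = -270738 * sqrt(838) / 214109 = -36.60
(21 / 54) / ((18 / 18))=7 / 18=0.39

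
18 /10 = 1.80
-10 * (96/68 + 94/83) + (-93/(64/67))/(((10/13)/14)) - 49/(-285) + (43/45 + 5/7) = -194087094463/108093888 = -1795.54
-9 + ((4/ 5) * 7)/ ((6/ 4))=-79/ 15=-5.27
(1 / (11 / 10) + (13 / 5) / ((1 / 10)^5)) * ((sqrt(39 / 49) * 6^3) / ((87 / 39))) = 8030908080 * sqrt(39) / 2233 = 22459921.58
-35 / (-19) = 35 / 19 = 1.84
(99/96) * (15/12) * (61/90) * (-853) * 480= -2861815/8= -357726.88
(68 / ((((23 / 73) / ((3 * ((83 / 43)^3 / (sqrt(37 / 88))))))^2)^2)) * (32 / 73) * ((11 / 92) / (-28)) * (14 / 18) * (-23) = 4335559354314691488362298583310280192 / 15308627624411419843763537929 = 283210191.06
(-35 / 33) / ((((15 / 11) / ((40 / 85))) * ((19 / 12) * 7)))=-32 / 969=-0.03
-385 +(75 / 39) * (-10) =-5255 / 13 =-404.23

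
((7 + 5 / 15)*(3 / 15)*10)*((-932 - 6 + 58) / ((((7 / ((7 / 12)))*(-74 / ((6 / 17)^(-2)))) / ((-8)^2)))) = 7467.52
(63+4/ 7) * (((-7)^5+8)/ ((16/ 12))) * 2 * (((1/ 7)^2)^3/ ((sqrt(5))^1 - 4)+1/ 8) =-200230.36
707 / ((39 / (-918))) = -216342 / 13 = -16641.69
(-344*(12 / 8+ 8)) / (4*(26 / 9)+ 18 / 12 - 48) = 58824 / 629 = 93.52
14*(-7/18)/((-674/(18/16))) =49/5392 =0.01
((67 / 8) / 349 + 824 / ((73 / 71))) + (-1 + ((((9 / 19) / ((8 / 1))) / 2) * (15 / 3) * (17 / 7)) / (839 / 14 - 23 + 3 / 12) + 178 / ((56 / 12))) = 7888144534679 / 9406312216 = 838.60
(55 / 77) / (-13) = -5 / 91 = -0.05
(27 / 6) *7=63 / 2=31.50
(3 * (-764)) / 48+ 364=1265 / 4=316.25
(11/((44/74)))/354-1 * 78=-55187/708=-77.95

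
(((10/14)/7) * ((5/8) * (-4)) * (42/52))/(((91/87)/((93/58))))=-20925/66248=-0.32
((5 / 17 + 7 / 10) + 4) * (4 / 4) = 849 / 170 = 4.99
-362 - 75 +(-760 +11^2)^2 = 407884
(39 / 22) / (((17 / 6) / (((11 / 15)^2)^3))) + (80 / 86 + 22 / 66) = 1.36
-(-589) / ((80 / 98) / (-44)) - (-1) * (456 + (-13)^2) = -311221 / 10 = -31122.10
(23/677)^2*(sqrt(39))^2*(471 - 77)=8128614/458329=17.74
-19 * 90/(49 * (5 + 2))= -1710/343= -4.99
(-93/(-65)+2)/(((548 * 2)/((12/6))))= 223/35620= 0.01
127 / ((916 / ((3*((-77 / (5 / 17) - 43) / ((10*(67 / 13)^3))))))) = -318918717 / 3443736350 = -0.09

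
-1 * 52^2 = -2704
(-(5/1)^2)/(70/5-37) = 25/23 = 1.09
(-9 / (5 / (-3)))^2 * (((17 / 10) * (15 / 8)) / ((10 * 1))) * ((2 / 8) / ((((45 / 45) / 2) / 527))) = 19593333 / 8000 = 2449.17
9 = 9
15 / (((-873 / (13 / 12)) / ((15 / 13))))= -25 / 1164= -0.02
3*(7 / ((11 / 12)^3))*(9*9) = 2939328 / 1331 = 2208.36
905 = 905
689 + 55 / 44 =2761 / 4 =690.25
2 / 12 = 1 / 6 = 0.17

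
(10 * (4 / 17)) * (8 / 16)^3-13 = -216 / 17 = -12.71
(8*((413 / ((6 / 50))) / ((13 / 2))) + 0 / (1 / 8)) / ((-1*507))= -165200 / 19773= -8.35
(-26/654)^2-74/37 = -213689/106929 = -2.00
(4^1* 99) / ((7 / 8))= 3168 / 7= 452.57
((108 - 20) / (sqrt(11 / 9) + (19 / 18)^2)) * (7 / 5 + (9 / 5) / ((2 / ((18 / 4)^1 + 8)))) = 651021624 / 10085 - 194765472 * sqrt(11) / 10085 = 501.50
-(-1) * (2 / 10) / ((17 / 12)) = 12 / 85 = 0.14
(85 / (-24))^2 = 7225 / 576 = 12.54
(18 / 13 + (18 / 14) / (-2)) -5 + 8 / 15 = -10169 / 2730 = -3.72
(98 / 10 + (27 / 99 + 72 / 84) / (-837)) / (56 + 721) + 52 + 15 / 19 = 83731837283 / 1585767645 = 52.80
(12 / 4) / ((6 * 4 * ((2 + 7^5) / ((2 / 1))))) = 1 / 67236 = 0.00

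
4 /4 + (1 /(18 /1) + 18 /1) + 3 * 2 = 451 /18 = 25.06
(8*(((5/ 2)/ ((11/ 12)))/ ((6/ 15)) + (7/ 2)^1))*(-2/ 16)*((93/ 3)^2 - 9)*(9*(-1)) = 972468/ 11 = 88406.18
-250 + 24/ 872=-27247/ 109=-249.97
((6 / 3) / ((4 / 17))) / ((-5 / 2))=-17 / 5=-3.40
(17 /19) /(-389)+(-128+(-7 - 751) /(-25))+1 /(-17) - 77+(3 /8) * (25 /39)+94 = -26298158521 /326682200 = -80.50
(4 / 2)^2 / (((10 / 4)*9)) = 8 / 45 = 0.18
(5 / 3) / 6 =5 / 18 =0.28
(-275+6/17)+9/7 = -32530/119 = -273.36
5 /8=0.62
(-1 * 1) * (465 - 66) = -399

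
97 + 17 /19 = 1860 /19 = 97.89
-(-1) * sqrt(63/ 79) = 3 * sqrt(553)/ 79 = 0.89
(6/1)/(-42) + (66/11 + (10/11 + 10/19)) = 10669/1463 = 7.29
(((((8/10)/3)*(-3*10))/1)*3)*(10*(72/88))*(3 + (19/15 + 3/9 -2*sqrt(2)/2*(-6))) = -12960*sqrt(2)/11 -9936/11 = -2569.47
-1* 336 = -336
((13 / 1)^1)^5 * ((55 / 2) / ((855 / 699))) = 951623959 / 114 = 8347578.59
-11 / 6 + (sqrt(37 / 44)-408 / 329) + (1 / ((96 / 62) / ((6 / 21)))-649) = -5147315 / 7896 + sqrt(407) / 22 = -650.97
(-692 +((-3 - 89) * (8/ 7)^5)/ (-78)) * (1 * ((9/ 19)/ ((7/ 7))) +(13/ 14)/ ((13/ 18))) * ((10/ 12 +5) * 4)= -9041599760/ 319333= -28314.02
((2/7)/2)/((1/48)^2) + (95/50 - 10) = 321.04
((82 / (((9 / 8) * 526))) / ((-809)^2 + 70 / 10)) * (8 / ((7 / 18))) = 656 / 150614051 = 0.00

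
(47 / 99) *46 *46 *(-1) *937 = -93186524 / 99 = -941278.02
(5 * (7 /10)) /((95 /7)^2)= 343 /18050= 0.02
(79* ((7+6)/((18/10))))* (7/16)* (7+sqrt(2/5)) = 7189* sqrt(10)/144+251615/144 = 1905.20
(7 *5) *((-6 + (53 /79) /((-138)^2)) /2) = -315938105 /3008952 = -105.00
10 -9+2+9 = 12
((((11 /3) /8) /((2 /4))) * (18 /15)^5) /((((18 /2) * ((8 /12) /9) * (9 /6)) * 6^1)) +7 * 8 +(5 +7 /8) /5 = 1438879 /25000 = 57.56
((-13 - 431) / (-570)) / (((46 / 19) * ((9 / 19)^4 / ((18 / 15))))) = 9643754 / 1257525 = 7.67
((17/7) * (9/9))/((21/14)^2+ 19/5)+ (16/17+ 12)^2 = 41093060/244783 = 167.88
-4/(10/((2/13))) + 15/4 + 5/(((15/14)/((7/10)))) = 6.96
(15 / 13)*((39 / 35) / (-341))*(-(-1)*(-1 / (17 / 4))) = 36 / 40579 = 0.00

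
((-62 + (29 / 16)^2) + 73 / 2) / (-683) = 5687 / 174848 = 0.03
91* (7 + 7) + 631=1905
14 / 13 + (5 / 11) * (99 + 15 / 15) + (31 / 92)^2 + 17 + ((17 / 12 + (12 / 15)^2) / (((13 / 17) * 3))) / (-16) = 63.59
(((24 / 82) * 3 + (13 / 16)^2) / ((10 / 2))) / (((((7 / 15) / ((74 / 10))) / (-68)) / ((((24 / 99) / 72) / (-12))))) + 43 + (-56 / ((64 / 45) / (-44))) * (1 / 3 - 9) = -326704735807 / 21821184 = -14971.91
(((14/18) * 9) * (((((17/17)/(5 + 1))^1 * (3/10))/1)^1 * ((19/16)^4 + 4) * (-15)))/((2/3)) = -24725295/524288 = -47.16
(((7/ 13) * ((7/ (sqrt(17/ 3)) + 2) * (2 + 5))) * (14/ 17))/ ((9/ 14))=19208/ 1989 + 67228 * sqrt(51)/ 33813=23.86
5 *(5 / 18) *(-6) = -8.33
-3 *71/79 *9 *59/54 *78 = -163371/79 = -2067.99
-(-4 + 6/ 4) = 5/ 2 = 2.50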